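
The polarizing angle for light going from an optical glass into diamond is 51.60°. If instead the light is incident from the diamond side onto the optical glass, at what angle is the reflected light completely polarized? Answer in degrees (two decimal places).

θ_B' ≈ 38.40°

Reversing the direction swaps n₁ and n₂, so tan θ_B' = 1/tan θ_B and θ_B' = 90° − θ_B.
Hence θ_B' = 90° − 51.60° = 38.40°.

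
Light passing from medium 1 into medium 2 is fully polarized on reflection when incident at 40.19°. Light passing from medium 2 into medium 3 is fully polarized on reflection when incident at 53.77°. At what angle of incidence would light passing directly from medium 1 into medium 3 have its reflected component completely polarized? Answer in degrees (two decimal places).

Each Brewster angle gives a ratio: n₂/n₁ = tan 40.19° = 0.8448, n₃/n₂ = tan 53.77° = 1.3648.
Multiplying, n₃/n₁ = 0.8448 × 1.3648 = 1.1530, and θ_B(1→3) = arctan 1.1530 = 49.06°.

θ_B ≈ 49.06°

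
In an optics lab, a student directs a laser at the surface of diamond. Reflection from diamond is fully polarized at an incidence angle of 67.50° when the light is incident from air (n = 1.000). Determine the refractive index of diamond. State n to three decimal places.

Brewster's law: tan θ_B = n₂/n₁ (light incident in air, refracted into diamond).
n₂ = n₁ tan θ_B = 1.000 × tan 67.50° = 2.414.

n ≈ 2.414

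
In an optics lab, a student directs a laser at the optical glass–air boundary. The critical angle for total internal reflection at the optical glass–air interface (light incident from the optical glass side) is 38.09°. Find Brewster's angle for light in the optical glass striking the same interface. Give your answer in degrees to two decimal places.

n₂/n₁ = sin θ_c = sin 38.09° = 0.6169.
tan θ_B equals the same ratio, so θ_B = arctan(0.6169) = 31.67°.

θ_B ≈ 31.67°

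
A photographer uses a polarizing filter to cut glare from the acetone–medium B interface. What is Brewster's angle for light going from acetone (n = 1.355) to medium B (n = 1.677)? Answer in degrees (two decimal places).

At Brewster's angle the reflected and refracted rays are perpendicular, which with Snell's law gives tan θ_B = n₂/n₁.
Here n₂/n₁ = 1.677/1.355 = 1.2376, and Brewster's law gives tan θ_B = n₂/n₁.
θ_B = arctan(1.2376) = 51.06°.

θ_B ≈ 51.06°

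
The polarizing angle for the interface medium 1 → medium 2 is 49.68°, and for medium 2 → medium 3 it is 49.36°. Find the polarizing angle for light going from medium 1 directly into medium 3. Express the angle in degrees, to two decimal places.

θ_B ≈ 53.93°

n₂/n₁ = tan 49.68° = 1.1783 and n₃/n₂ = tan 49.36° = 1.1651.
n₃/n₁ = 1.3728. Then tan θ_B(1→3) = n₃/n₁, so θ_B(1→3) = arctan(1.3728) = 53.93°.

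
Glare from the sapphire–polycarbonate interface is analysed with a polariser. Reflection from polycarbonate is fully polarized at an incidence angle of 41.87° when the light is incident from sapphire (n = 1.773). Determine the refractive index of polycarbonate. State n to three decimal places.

Brewster's law: tan θ_B = n₂/n₁ (light incident in sapphire, refracted into polycarbonate).
n₂ = n₁ tan θ_B = 1.773 × tan 41.87° = 1.589.

n ≈ 1.589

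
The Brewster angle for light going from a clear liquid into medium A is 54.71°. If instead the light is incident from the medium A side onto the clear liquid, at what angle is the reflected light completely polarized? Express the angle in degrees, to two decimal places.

Reversing the direction swaps n₁ and n₂, so tan θ_B' = 1/tan θ_B and θ_B' = 90° − θ_B.
Hence θ_B' = 90° − 54.71° = 35.29°.

θ_B' ≈ 35.29°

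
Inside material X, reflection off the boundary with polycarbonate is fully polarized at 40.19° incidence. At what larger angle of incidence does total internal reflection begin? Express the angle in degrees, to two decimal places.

θ_c ≈ 57.65°

From Brewster, n₂/n₁ = tan θ_B = tan 40.19° = 0.8448.
Then sin θ_c = n₂/n₁ = 0.8448, so θ_c = arcsin 0.8448 = 57.65°.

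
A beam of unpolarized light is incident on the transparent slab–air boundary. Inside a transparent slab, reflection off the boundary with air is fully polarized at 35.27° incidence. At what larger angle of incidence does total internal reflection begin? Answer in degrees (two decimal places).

tan θ_B = n₂/n₁ = tan 35.27° = 0.7073.
Total internal reflection: sin θ_c = n₂/n₁ = 0.7073.
θ_c = arcsin(0.7073) = 45.01°.

θ_c ≈ 45.01°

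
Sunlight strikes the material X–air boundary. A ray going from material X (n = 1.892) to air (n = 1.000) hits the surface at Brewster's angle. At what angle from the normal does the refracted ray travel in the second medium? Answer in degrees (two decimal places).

θ_t ≈ 62.14°

θ_B = arctan(n₂/n₁) = arctan(1.000/1.892) = 27.86°.
The refracted ray is perpendicular to the reflected ray, so θ_t = 90° − θ_B = 62.14°.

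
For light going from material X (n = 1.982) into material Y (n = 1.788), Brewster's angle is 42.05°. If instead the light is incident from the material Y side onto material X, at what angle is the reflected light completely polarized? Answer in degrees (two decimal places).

θ_B' ≈ 47.95°

tan θ_B' = n₁/n₂ = 1/tan θ_B, so θ_B' = 90° − θ_B.
θ_B' = 90° − 42.05° = 47.95°.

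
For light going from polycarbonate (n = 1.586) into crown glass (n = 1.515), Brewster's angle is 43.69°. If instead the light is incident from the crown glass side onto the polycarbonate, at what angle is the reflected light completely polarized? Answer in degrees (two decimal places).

θ_B' ≈ 46.31°

tan θ_B' = n₁/n₂ = 1/tan θ_B, so θ_B' = 90° − θ_B.
θ_B' = 90° − 43.69° = 46.31°.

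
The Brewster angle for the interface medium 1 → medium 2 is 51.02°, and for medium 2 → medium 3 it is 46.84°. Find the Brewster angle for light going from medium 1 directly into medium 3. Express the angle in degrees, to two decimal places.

θ_B ≈ 52.81°

n₂/n₁ = tan 51.02° = 1.2358 and n₃/n₂ = tan 46.84° = 1.0664.
So n₃/n₁ = (n₂/n₁)(n₃/n₂) = 1.2358 × 1.0664 = 1.3178.
θ_B(1→3) = arctan(1.3178) = 52.81°.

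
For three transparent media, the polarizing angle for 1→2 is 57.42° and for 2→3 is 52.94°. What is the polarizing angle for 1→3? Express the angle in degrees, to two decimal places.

θ_B ≈ 64.24°

n₂/n₁ = tan 57.42° = 1.5649 and n₃/n₂ = tan 52.94° = 1.3242.
Multiplying, n₃/n₁ = 1.5649 × 1.3242 = 2.0721, and θ_B(1→3) = arctan 2.0721 = 64.24°.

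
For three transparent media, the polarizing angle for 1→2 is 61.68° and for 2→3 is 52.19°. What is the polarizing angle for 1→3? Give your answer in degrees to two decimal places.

tan θ_B(1→2) = n₂/n₁ = tan 61.68° = 1.8556.
tan θ_B(2→3) = n₃/n₂ = tan 52.19° = 1.2887.
So n₃/n₁ = (n₂/n₁)(n₃/n₂) = 1.8556 × 1.2887 = 2.3914.
θ_B(1→3) = arctan(2.3914) = 67.31°.

θ_B ≈ 67.31°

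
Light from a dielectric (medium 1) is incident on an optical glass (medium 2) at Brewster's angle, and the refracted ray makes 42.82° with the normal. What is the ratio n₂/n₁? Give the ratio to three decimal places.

θ_B + θ_t = 90°, so θ_B = 90° − 42.82° = 47.18°.
Then n₂/n₁ = tan θ_B = tan 47.18° = 1.079.

n₂/n₁ ≈ 1.079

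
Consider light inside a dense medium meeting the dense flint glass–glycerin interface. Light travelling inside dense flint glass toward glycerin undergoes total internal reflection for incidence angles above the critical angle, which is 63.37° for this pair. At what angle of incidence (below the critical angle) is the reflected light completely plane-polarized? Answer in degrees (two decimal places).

sin θ_c = n₂/n₁, so n₂/n₁ = sin 63.37° = 0.8939.
Brewster: tan θ_B = n₂/n₁ = 0.8939.
θ_B = arctan(0.8939) = 41.79°.

θ_B ≈ 41.79°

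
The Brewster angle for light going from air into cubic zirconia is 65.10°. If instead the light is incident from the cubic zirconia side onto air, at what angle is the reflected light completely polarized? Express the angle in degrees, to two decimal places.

θ_B' ≈ 24.90°

Reversing the direction swaps n₁ and n₂, so tan θ_B' = 1/tan θ_B and θ_B' = 90° − θ_B.
Hence θ_B' = 90° − 65.10° = 24.90°.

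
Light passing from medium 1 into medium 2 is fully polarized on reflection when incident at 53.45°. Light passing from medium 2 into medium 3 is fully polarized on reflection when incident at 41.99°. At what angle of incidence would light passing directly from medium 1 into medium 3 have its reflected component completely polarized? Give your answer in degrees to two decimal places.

θ_B ≈ 50.53°

tan θ_B(1→2) = n₂/n₁ = tan 53.45° = 1.3490.
tan θ_B(2→3) = n₃/n₂ = tan 41.99° = 0.9001.
n₃/n₁ = 1.2142. Then tan θ_B(1→3) = n₃/n₁, so θ_B(1→3) = arctan(1.2142) = 50.53°.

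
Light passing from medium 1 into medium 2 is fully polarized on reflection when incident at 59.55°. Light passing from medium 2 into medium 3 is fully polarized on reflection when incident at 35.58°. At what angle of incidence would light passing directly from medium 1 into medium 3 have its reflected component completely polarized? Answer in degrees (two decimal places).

θ_B ≈ 50.59°

Each Brewster angle gives a ratio: n₂/n₁ = tan 59.55° = 1.7011, n₃/n₂ = tan 35.58° = 0.7154.
n₃/n₁ = 1.2169. Then tan θ_B(1→3) = n₃/n₁, so θ_B(1→3) = arctan(1.2169) = 50.59°.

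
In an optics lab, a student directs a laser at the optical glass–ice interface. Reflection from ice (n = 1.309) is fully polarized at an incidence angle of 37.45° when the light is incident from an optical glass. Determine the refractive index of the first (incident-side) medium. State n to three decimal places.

At the Brewster angle, tan θ_B = n₂/n₁ with n₁ on the incident side (an optical glass) and n₂ on the transmitted side (ice).
n₁ = n₂ / tan θ_B = 1.309 / tan 37.45° = 1.709.

n ≈ 1.709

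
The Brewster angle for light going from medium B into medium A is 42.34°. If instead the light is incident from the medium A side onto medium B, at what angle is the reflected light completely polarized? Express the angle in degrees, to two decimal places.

θ_B' ≈ 47.66°

The two Brewster angles are complementary: θ_B' = 90° − θ_B = 90° − 42.34° = 47.66°.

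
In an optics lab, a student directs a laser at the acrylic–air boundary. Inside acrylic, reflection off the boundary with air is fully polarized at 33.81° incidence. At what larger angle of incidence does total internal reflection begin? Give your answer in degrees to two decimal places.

From Brewster, n₂/n₁ = tan θ_B = tan 33.81° = 0.6697.
Then sin θ_c = n₂/n₁ = 0.6697, so θ_c = arcsin 0.6697 = 42.04°.

θ_c ≈ 42.04°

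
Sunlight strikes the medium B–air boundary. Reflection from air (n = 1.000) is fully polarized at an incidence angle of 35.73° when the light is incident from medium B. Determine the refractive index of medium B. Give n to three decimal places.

At the polarizing angle, tan θ_B = n₂/n₁ with n₁ on the incident side (medium B) and n₂ on the transmitted side (air).
n₁ = n₂ / tan θ_B = 1.000 / tan 35.73° = 1.390.

n ≈ 1.390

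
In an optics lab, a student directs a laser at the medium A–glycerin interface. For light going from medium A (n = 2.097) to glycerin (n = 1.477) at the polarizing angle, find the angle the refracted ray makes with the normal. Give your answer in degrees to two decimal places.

θ_B = arctan(n₂/n₁) = arctan(1.477/2.097) = 35.16°.
Since θ_B + θ_t = 90° at Brewster incidence, θ_t = 90° − 35.16° = 54.84°.

θ_t ≈ 54.84°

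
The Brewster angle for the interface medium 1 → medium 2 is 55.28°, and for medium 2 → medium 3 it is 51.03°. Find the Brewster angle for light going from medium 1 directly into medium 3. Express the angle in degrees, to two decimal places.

tan θ_B(1→2) = n₂/n₁ = tan 55.28° = 1.4431.
tan θ_B(2→3) = n₃/n₂ = tan 51.03° = 1.2362.
So n₃/n₁ = (n₂/n₁)(n₃/n₂) = 1.4431 × 1.2362 = 1.7840.
θ_B(1→3) = arctan(1.7840) = 60.73°.

θ_B ≈ 60.73°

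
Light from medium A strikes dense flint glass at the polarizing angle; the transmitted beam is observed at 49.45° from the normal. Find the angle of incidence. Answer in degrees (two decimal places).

θ_B ≈ 40.55°

Brewster's condition makes the reflected and refracted beams perpendicular: θ_B + θ_t = 90°.
So θ_B = 90° − θ_t = 90° − 49.45° = 40.55°.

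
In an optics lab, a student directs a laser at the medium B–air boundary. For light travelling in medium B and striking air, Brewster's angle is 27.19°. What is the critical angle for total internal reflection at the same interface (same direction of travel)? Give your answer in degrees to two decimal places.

θ_c ≈ 30.91°

n₂/n₁ = tan 27.19° = 0.5137; the critical angle satisfies sin θ_c = n₂/n₁.
θ_c = arcsin(0.5137) = 30.91°.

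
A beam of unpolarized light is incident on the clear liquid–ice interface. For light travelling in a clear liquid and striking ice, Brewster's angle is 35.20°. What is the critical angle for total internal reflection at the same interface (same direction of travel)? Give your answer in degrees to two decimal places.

tan θ_B = n₂/n₁ = tan 35.20° = 0.7054.
Total internal reflection: sin θ_c = n₂/n₁ = 0.7054.
θ_c = arcsin(0.7054) = 44.86°.

θ_c ≈ 44.86°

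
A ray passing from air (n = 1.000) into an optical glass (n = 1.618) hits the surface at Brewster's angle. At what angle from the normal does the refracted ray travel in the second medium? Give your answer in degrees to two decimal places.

θ_B = arctan(n₂/n₁) = arctan(1.618/1.000) = 58.28°.
Since θ_B + θ_t = 90° at Brewster incidence, θ_t = 90° − 58.28° = 31.72°.

θ_t ≈ 31.72°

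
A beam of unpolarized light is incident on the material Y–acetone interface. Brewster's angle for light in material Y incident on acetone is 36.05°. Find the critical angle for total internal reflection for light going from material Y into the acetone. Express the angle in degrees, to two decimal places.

n₂/n₁ = tan 36.05° = 0.7279; the critical angle satisfies sin θ_c = n₂/n₁.
θ_c = arcsin(0.7279) = 46.71°.

θ_c ≈ 46.71°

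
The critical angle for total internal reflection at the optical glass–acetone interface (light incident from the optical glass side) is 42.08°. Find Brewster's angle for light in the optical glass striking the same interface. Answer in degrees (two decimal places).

n₂/n₁ = sin θ_c = sin 42.08° = 0.6702.
tan θ_B equals the same ratio, so θ_B = arctan(0.6702) = 33.83°.

θ_B ≈ 33.83°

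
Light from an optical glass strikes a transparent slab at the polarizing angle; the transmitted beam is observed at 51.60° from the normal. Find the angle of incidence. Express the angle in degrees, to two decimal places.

θ_B ≈ 38.40°

Since the reflected and refracted rays are at right angles at the polarizing angle, θ_B + θ_t = 90°.
So θ_B = 90° − θ_t = 90° − 51.60° = 38.40°.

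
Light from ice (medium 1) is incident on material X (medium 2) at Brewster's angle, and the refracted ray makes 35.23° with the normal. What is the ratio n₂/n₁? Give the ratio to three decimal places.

θ_B + θ_t = 90°, so θ_B = 90° − 35.23° = 54.77°.
Then n₂/n₁ = tan θ_B = tan 54.77° = 1.416.

n₂/n₁ ≈ 1.416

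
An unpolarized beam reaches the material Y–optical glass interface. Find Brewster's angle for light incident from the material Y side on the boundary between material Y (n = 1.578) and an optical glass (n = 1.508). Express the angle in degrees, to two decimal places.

θ_B ≈ 43.70°

tan θ_B = n₂/n₁ = 1.508/1.578 = 0.9556.
θ_B = arctan(0.9556) = 43.70°.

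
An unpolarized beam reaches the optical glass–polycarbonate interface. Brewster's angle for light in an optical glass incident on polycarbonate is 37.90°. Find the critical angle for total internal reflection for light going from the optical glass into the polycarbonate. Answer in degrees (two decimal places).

θ_c ≈ 51.12°

tan θ_B = n₂/n₁ = tan 37.90° = 0.7785.
Total internal reflection: sin θ_c = n₂/n₁ = 0.7785.
θ_c = arcsin(0.7785) = 51.12°.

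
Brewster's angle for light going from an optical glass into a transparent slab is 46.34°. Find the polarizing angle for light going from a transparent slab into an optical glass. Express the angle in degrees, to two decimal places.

θ_B' ≈ 43.66°

Reversing the direction swaps n₁ and n₂, so tan θ_B' = 1/tan θ_B and θ_B' = 90° − θ_B.
Hence θ_B' = 90° − 46.34° = 43.66°.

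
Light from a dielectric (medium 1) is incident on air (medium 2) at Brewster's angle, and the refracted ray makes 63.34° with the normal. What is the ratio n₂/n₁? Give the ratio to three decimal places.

At Brewster incidence θ_B = 90° − θ_t = 90° − 63.34° = 26.66°.
tan θ_B = n₂/n₁, so n₂/n₁ = tan 26.66° = 0.502.

n₂/n₁ ≈ 0.502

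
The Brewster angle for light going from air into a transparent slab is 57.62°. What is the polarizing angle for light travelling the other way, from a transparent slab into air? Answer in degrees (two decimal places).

Reversing the direction swaps n₁ and n₂, so tan θ_B' = 1/tan θ_B and θ_B' = 90° − θ_B.
Hence θ_B' = 90° − 57.62° = 32.38°.

θ_B' ≈ 32.38°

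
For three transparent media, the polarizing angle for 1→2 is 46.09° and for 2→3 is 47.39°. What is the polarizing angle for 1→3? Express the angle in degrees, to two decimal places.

n₂/n₁ = tan 46.09° = 1.0388 and n₃/n₂ = tan 47.39° = 1.0871.
So n₃/n₁ = (n₂/n₁)(n₃/n₂) = 1.0388 × 1.0871 = 1.1293.
θ_B(1→3) = arctan(1.1293) = 48.47°.

θ_B ≈ 48.47°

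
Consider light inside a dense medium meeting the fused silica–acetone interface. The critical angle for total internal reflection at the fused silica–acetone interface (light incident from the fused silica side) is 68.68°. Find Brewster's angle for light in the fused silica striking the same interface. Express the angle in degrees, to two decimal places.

θ_B ≈ 42.97°

sin θ_c = n₂/n₁, so n₂/n₁ = sin 68.68° = 0.9316.
Brewster: tan θ_B = n₂/n₁ = 0.9316.
θ_B = arctan(0.9316) = 42.97°.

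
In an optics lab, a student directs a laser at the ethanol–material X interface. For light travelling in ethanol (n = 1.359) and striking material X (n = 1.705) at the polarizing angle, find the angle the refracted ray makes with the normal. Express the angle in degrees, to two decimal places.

θ_B = arctan(n₂/n₁) = arctan(1.705/1.359) = 51.44°.
Since θ_B + θ_t = 90° at Brewster incidence, θ_t = 90° − 51.44° = 38.56°.

θ_t ≈ 38.56°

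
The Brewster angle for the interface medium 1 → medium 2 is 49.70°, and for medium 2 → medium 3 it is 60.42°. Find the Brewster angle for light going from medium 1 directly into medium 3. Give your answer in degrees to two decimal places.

θ_B ≈ 64.30°

n₂/n₁ = tan 49.70° = 1.1792 and n₃/n₂ = tan 60.42° = 1.7617.
n₃/n₁ = 2.0774. Then tan θ_B(1→3) = n₃/n₁, so θ_B(1→3) = arctan(2.0774) = 64.30°.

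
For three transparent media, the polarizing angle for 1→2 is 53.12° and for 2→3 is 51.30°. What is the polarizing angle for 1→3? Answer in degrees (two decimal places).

n₂/n₁ = tan 53.12° = 1.3328 and n₃/n₂ = tan 51.30° = 1.2482.
n₃/n₁ = 1.6637. Then tan θ_B(1→3) = n₃/n₁, so θ_B(1→3) = arctan(1.6637) = 58.99°.

θ_B ≈ 58.99°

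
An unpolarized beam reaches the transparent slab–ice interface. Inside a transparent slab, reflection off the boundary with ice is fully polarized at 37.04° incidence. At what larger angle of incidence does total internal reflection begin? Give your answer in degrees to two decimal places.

From Brewster, n₂/n₁ = tan θ_B = tan 37.04° = 0.7546.
Then sin θ_c = n₂/n₁ = 0.7546, so θ_c = arcsin 0.7546 = 48.99°.

θ_c ≈ 48.99°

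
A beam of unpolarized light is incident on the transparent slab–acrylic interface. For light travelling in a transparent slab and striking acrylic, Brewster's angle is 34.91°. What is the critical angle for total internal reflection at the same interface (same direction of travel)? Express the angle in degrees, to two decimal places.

From Brewster, n₂/n₁ = tan θ_B = tan 34.91° = 0.6979.
Then sin θ_c = n₂/n₁ = 0.6979, so θ_c = arcsin 0.6979 = 44.26°.

θ_c ≈ 44.26°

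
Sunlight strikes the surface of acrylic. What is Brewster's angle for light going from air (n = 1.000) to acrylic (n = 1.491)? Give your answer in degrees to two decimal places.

At Brewster's angle the reflected and refracted rays are perpendicular, which with Snell's law gives tan θ_B = n₂/n₁.
Brewster's condition: tan θ_B = n₂/n₁ = 1.491/1.000 = 1.4910. Taking the arctangent, θ_B = 56.15°.

θ_B ≈ 56.15°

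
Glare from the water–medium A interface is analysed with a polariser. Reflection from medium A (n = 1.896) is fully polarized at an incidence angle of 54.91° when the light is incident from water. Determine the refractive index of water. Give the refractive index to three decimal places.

At the polarizing angle, tan θ_B = n₂/n₁ with n₁ on the incident side (water) and n₂ on the transmitted side (medium A).
n₁ = n₂ / tan θ_B = 1.896 / tan 54.91° = 1.332.

n ≈ 1.332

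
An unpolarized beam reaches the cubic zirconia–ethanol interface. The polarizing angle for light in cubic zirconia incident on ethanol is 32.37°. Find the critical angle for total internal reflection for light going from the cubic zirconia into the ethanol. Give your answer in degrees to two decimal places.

n₂/n₁ = tan 32.37° = 0.6339; the critical angle satisfies sin θ_c = n₂/n₁.
θ_c = arcsin(0.6339) = 39.34°.

θ_c ≈ 39.34°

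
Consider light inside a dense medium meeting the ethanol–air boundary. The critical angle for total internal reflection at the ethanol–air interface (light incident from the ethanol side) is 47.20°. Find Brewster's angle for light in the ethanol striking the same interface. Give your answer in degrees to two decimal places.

sin θ_c = n₂/n₁, so n₂/n₁ = sin 47.20° = 0.7337.
Brewster: tan θ_B = n₂/n₁ = 0.7337.
θ_B = arctan(0.7337) = 36.27°.

θ_B ≈ 36.27°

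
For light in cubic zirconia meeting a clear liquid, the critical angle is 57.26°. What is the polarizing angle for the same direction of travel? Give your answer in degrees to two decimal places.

n₂/n₁ = sin θ_c = sin 57.26° = 0.8411.
tan θ_B equals the same ratio, so θ_B = arctan(0.8411) = 40.07°.

θ_B ≈ 40.07°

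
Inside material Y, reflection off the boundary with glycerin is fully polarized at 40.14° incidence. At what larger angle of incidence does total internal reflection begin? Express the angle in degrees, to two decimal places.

θ_c ≈ 57.49°

From Brewster, n₂/n₁ = tan θ_B = tan 40.14° = 0.8433.
Then sin θ_c = n₂/n₁ = 0.8433, so θ_c = arcsin 0.8433 = 57.49°.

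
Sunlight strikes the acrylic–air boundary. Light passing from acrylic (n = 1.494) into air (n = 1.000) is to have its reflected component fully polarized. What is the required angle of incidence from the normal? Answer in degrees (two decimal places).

At Brewster's angle the reflected and refracted rays are perpendicular, which with Snell's law gives tan θ_B = n₂/n₁.
Here n₂/n₁ = 1.000/1.494 = 0.6693, and Brewster's law gives tan θ_B = n₂/n₁. Taking the arctangent, θ_B = 33.80°.

θ_B ≈ 33.80°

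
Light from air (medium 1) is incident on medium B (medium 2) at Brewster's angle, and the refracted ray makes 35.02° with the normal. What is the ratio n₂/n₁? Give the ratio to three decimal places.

At Brewster incidence θ_B = 90° − θ_t = 90° − 35.02° = 54.98°.
Then n₂/n₁ = tan θ_B = tan 54.98° = 1.427.

n₂/n₁ ≈ 1.427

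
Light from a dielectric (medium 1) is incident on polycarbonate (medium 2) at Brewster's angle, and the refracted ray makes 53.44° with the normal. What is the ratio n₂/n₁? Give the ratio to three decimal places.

n₂/n₁ ≈ 0.742

At Brewster incidence θ_B = 90° − θ_t = 90° − 53.44° = 36.56°.
Then n₂/n₁ = tan θ_B = tan 36.56° = 0.742.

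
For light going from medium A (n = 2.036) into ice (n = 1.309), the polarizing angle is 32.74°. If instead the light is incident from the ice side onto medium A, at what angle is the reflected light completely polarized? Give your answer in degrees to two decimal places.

θ_B' ≈ 57.26°

The two Brewster angles are complementary: θ_B' = 90° − θ_B = 90° − 32.74° = 57.26°.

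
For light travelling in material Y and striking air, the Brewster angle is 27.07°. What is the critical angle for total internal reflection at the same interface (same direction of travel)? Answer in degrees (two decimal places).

θ_c ≈ 30.73°

tan θ_B = n₂/n₁ = tan 27.07° = 0.5111.
Total internal reflection: sin θ_c = n₂/n₁ = 0.5111.
θ_c = arcsin(0.5111) = 30.73°.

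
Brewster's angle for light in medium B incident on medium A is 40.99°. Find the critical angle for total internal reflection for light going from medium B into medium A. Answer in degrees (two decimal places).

tan θ_B = n₂/n₁ = tan 40.99° = 0.8690.
Total internal reflection: sin θ_c = n₂/n₁ = 0.8690.
θ_c = arcsin(0.8690) = 60.34°.

θ_c ≈ 60.34°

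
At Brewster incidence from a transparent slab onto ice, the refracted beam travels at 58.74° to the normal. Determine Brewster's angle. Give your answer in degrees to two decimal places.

θ_B ≈ 31.26°

Brewster's condition makes the reflected and refracted beams perpendicular: θ_B + θ_t = 90°.
θ_B = 90° − 58.74° = 31.26°.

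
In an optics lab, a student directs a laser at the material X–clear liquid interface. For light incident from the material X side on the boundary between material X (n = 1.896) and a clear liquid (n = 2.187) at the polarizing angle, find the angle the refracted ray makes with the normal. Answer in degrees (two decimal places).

θ_t ≈ 40.92°

θ_B = arctan(n₂/n₁) = arctan(2.187/1.896) = 49.08°.
The refracted ray is perpendicular to the reflected ray, so θ_t = 90° − θ_B = 40.92°.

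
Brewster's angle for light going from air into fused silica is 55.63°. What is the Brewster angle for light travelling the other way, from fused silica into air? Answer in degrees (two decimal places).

The two Brewster angles are complementary: θ_B' = 90° − θ_B = 90° − 55.63° = 34.37°.

θ_B' ≈ 34.37°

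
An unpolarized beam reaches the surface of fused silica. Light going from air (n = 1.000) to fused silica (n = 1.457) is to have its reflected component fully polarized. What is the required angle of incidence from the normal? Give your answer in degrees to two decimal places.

Here n₂/n₁ = 1.457/1.000 = 1.4570, and Brewster's law gives tan θ_B = n₂/n₁.
θ_B = arctan(1.4570) = 55.54°.

θ_B ≈ 55.54°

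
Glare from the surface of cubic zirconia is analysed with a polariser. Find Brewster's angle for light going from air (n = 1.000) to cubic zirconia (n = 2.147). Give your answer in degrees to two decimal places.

θ_B ≈ 65.03°

Brewster's condition: tan θ_B = n₂/n₁ = 2.147/1.000 = 2.1470.
θ_B = arctan(2.1470) = 65.03°.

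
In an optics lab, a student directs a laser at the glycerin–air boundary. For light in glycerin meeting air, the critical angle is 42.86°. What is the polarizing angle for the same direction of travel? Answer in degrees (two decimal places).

θ_B ≈ 34.22°

n₂/n₁ = sin θ_c = sin 42.86° = 0.6802.
tan θ_B equals the same ratio, so θ_B = arctan(0.6802) = 34.22°.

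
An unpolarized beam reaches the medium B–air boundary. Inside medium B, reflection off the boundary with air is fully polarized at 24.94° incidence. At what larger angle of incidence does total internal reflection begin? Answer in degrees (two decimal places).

From Brewster, n₂/n₁ = tan θ_B = tan 24.94° = 0.4650.
Then sin θ_c = n₂/n₁ = 0.4650, so θ_c = arcsin 0.4650 = 27.71°.

θ_c ≈ 27.71°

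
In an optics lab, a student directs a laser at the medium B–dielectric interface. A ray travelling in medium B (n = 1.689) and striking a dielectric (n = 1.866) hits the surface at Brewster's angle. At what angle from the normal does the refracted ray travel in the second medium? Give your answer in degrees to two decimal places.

θ_t ≈ 42.15°

θ_B = arctan(n₂/n₁) = arctan(1.866/1.689) = 47.85°.
Since θ_B + θ_t = 90° at Brewster incidence, θ_t = 90° − 47.85° = 42.15°.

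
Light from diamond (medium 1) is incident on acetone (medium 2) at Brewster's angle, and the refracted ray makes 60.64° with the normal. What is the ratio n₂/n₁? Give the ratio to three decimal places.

n₂/n₁ ≈ 0.563

θ_B + θ_t = 90°, so θ_B = 90° − 60.64° = 29.36°.
tan θ_B = n₂/n₁, so n₂/n₁ = tan 29.36° = 0.563.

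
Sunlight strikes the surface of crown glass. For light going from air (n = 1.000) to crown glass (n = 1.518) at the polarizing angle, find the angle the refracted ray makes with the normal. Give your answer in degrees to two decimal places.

θ_t ≈ 33.38°

tan θ_B = n₂/n₁ = 1.518/1.000 = 1.5180, so θ_B = 56.62°.
At Brewster's angle the reflected and refracted rays are perpendicular, so θ_t = 90° − θ_B = 90° − 56.62° = 33.38°.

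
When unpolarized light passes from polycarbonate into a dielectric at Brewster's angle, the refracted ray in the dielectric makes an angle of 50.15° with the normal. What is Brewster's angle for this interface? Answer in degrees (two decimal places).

At Brewster's angle the reflected and refracted rays are perpendicular, so θ_B + θ_t = 90°.
θ_B = 90° − 50.15° = 39.85°.

θ_B ≈ 39.85°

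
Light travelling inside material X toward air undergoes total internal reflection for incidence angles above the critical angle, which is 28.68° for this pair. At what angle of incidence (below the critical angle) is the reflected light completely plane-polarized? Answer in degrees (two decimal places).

θ_B ≈ 25.64°

n₂/n₁ = sin θ_c = sin 28.68° = 0.4799.
tan θ_B equals the same ratio, so θ_B = arctan(0.4799) = 25.64°.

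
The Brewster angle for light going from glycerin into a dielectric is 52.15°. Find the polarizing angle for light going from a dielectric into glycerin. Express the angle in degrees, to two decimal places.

θ_B' ≈ 37.85°

The two Brewster angles are complementary: θ_B' = 90° − θ_B = 90° − 52.15° = 37.85°.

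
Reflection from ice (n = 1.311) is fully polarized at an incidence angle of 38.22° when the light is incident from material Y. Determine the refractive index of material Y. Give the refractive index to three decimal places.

n ≈ 1.665

Brewster's law: tan θ_B = n₂/n₁ (light incident in material Y, refracted into ice).
n₁ = n₂ / tan θ_B = 1.311 / tan 38.22° = 1.665.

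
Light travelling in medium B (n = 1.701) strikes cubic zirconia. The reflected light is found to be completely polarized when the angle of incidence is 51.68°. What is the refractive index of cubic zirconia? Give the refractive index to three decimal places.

Full polarization of the reflected beam means tan θ_B = n₂/n₁, where n₁ is the incident medium (medium B).
n₂ = n₁ tan θ_B = 1.701 × tan 51.68° = 2.152.

n ≈ 2.152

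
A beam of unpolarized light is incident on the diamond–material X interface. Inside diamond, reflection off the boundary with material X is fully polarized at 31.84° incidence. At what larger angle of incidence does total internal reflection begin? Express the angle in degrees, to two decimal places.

θ_c ≈ 38.39°

From Brewster, n₂/n₁ = tan θ_B = tan 31.84° = 0.6210.
Then sin θ_c = n₂/n₁ = 0.6210, so θ_c = arcsin 0.6210 = 38.39°.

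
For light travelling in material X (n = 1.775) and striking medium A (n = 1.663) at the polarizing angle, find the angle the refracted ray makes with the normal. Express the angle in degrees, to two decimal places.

θ_B = arctan(n₂/n₁) = arctan(1.663/1.775) = 43.13°.
The refracted ray is perpendicular to the reflected ray, so θ_t = 90° − θ_B = 46.87°.

θ_t ≈ 46.87°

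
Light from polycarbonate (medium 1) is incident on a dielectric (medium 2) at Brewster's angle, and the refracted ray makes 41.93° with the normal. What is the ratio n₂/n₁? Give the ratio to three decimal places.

At Brewster incidence θ_B = 90° − θ_t = 90° − 41.93° = 48.07°.
Then n₂/n₁ = tan θ_B = tan 48.07° = 1.113.

n₂/n₁ ≈ 1.113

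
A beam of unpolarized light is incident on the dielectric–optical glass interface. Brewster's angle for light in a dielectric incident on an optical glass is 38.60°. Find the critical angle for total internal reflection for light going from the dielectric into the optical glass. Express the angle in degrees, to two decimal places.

n₂/n₁ = tan 38.60° = 0.7983; the critical angle satisfies sin θ_c = n₂/n₁.
θ_c = arcsin(0.7983) = 52.97°.

θ_c ≈ 52.97°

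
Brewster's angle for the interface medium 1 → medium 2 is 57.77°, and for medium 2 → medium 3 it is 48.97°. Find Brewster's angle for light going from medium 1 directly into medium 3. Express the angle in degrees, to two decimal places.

n₂/n₁ = tan 57.77° = 1.5861 and n₃/n₂ = tan 48.97° = 1.1492.
n₃/n₁ = 1.8227. Then tan θ_B(1→3) = n₃/n₁, so θ_B(1→3) = arctan(1.8227) = 61.25°.

θ_B ≈ 61.25°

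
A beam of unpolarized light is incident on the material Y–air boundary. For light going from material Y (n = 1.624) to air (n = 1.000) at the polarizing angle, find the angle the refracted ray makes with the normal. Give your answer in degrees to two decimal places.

θ_t ≈ 58.38°

First find Brewster's angle: tan θ_B = 1.000/1.624 = 0.6158, giving θ_B = 31.62°.
At Brewster's angle the reflected and refracted rays are perpendicular, so θ_t = 90° − θ_B = 90° − 31.62° = 58.38°.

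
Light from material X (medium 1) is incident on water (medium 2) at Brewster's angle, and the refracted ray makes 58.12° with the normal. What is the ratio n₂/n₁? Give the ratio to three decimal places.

θ_B + θ_t = 90°, so θ_B = 90° − 58.12° = 31.88°.
tan θ_B = n₂/n₁, so n₂/n₁ = tan 31.88° = 0.622.

n₂/n₁ ≈ 0.622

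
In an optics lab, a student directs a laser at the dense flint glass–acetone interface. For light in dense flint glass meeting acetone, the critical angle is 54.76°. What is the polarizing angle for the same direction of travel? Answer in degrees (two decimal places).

θ_B ≈ 39.24°

At the critical angle sin θ_c = n₂/n₁, giving n₂/n₁ = sin 54.76° = 0.8167.
Then tan θ_B = n₂/n₁ = 0.8167, so θ_B = arctan 0.8167 = 39.24°.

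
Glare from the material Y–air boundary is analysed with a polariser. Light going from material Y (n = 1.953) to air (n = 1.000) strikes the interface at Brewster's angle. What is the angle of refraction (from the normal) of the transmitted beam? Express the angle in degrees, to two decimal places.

θ_t ≈ 62.89°

tan θ_B = n₂/n₁ = 1.000/1.953 = 0.5120, so θ_B = 27.11°.
The refracted ray is perpendicular to the reflected ray, so θ_t = 90° − θ_B = 62.89°.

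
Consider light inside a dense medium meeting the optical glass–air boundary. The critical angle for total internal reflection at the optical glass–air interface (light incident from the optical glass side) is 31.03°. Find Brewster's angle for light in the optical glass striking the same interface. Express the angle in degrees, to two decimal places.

sin θ_c = n₂/n₁, so n₂/n₁ = sin 31.03° = 0.5155.
Brewster: tan θ_B = n₂/n₁ = 0.5155.
θ_B = arctan(0.5155) = 27.27°.

θ_B ≈ 27.27°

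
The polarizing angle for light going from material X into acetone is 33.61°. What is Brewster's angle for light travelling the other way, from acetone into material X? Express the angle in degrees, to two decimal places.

θ_B' ≈ 56.39°

tan θ_B' = n₁/n₂ = 1/tan θ_B, so θ_B' = 90° − θ_B.
θ_B' = 90° − 33.61° = 56.39°.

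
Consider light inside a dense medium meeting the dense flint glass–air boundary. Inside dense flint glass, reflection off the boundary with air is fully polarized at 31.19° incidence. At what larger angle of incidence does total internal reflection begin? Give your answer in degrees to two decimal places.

θ_c ≈ 37.26°

From Brewster, n₂/n₁ = tan θ_B = tan 31.19° = 0.6054.
Then sin θ_c = n₂/n₁ = 0.6054, so θ_c = arcsin 0.6054 = 37.26°.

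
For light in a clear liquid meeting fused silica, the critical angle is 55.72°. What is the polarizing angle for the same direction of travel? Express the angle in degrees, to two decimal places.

At the critical angle sin θ_c = n₂/n₁, giving n₂/n₁ = sin 55.72° = 0.8263.
Then tan θ_B = n₂/n₁ = 0.8263, so θ_B = arctan 0.8263 = 39.57°.

θ_B ≈ 39.57°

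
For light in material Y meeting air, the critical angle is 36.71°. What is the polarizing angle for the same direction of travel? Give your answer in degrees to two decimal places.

θ_B ≈ 30.87°

sin θ_c = n₂/n₁, so n₂/n₁ = sin 36.71° = 0.5978.
Brewster: tan θ_B = n₂/n₁ = 0.5978.
θ_B = arctan(0.5978) = 30.87°.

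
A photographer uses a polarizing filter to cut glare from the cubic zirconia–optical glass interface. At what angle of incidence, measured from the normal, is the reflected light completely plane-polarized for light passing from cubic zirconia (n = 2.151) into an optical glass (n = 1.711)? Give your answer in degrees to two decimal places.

θ_B ≈ 38.50°

The reflected p-component vanishes when tan θ_B = n₂/n₁.
Here n₂/n₁ = 1.711/2.151 = 0.7954, and Brewster's law gives tan θ_B = n₂/n₁. Taking the arctangent, θ_B = 38.50°.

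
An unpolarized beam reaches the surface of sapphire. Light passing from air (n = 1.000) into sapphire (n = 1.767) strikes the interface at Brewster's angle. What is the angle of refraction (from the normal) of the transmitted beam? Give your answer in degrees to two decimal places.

θ_B = arctan(n₂/n₁) = arctan(1.767/1.000) = 60.49°.
At Brewster's angle the reflected and refracted rays are perpendicular, so θ_t = 90° − θ_B = 90° − 60.49° = 29.51°.

θ_t ≈ 29.51°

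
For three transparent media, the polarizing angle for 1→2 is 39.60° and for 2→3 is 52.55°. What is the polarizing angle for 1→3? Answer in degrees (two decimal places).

θ_B ≈ 47.20°

Each Brewster angle gives a ratio: n₂/n₁ = tan 39.60° = 0.8273, n₃/n₂ = tan 52.55° = 1.3056.
Multiplying, n₃/n₁ = 0.8273 × 1.3056 = 1.0801, and θ_B(1→3) = arctan 1.0801 = 47.20°.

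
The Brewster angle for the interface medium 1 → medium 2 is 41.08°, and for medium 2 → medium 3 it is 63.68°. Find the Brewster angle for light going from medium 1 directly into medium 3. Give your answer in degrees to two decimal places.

θ_B ≈ 60.43°

n₂/n₁ = tan 41.08° = 0.8717 and n₃/n₂ = tan 63.68° = 2.0216.
So n₃/n₁ = (n₂/n₁)(n₃/n₂) = 0.8717 × 2.0216 = 1.7623.
θ_B(1→3) = arctan(1.7623) = 60.43°.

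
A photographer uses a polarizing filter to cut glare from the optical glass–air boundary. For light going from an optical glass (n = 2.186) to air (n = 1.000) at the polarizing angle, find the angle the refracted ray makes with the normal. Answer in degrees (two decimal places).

θ_B = arctan(n₂/n₁) = arctan(1.000/2.186) = 24.58°.
The refracted ray is perpendicular to the reflected ray, so θ_t = 90° − θ_B = 65.42°.

θ_t ≈ 65.42°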